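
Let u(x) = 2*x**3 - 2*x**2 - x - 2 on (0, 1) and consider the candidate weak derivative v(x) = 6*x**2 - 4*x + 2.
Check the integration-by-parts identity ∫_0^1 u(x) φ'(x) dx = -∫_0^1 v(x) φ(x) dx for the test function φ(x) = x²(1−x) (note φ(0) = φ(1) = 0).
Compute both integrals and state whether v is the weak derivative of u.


LHS = 1/12, RHS = -1/6. No, v is not the weak derivative of u.

u(x) = 2*x**3 - 2*x**2 - x - 2, classical derivative u'(x) = 6*x**2 - 4*x - 1.
φ(x) = x²(1−x), so φ'(x) = x*(2 - 3*x).
Note φ(0) = φ(1) = 0, so the boundary term u·φ vanishes.
LHS = ∫_0^1 u(x) φ'(x) dx = ∫_0^1 (-6*x^5 + 10*x^4 - x^3 + 4*x^2 - 4*x) dx. Term by term:
  ∫_0^1 -6*x^5 dx = -1;  ∫_0^1 10*x^4 dx = 2;  ∫_0^1 -x^3 dx = -1/4;
  ∫_0^1 4*x^2 dx = 4/3;  ∫_0^1 -4*x dx = -2.
Sum: -1 + 2 − 1/4 + 4/3 − 2 = 1/12.
So LHS = 1/12.
∫_0^1 v(x) φ(x) dx = ∫_0^1 (-6*x^5 + 10*x^4 - 6*x^3 + 2*x^2) dx. Term by term:
  ∫_0^1 -6*x^5 dx = -1;  ∫_0^1 10*x^4 dx = 2;  ∫_0^1 -6*x^3 dx = -3/2;
  ∫_0^1 2*x^2 dx = 2/3.
Sum: -1 + 2 − 3/2 + 2/3 = 1/6.
So RHS = -∫_0^1 v(x) φ(x) dx = -1/6.
LHS − RHS = 1/4 ≠ 0, so the identity fails.
(For a valid weak derivative the identity must hold for EVERY test function, in particular this one. The failure shows v is NOT the weak derivative of u.)
Correct weak derivative would be u'(x) = 6*x**2 - 4*x - 1.


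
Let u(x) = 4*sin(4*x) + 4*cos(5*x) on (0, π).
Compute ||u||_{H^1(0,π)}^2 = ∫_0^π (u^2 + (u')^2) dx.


||u||_{H^1(0,π)}^2 = -6656/9 + 344*π

u'(x) = -20*sin(5*x) + 16*cos(4*x).
Expand u² and (u')² and integrate term by term on (0, π), using: for integers n ≥ 1, ∫_0^π sin²(nx) dx = ∫_0^π cos²(nx) dx = π/2; for n ≠ n', ∫_0^π sin(nx)sin(n'x) dx = ∫_0^π cos(nx)cos(n'x) dx = 0; and by product-to-sum, ∫_0^π sin(nx)cos(n'x) dx = ½∫_0^π [sin((n+n')x) + sin((n−n')x)] dx, which is 0 when n+n' is even and 2n/(n²−n'²) when n+n' is odd (it need not vanish on (0, π)).
  u² squared terms: (4)²·∫cos(5x)² dx = 16·π/2 = 8*π;  (4)²·∫sin(4x)² dx = 16·π/2 = 8*π.
  u² cross terms: 2·(4)·(4)·∫cos(5x)·sin(4x) dx = 32·(-8/9) = -256/9.
  So ∫_0^π u² dx = 8*π + 8*π − 256/9 = -256/9 + 16*π.
  (u')² squared terms: (-20)²·∫sin(5x)² dx = 400·π/2 = 200*π;  (16)²·∫cos(4x)² dx = 256·π/2 = 128*π.
  (u')² cross terms: 2·(-20)·(16)·∫sin(5x)·cos(4x) dx = -640·(10/9) = -6400/9.
  So ∫_0^π (u')² dx = 200*π + 128*π − 6400/9 = -6400/9 + 328*π.
||u||_{H^1}^2 = (-256/9 + 16*π) + (-6400/9 + 328*π) = -6656/9 + 344*π.


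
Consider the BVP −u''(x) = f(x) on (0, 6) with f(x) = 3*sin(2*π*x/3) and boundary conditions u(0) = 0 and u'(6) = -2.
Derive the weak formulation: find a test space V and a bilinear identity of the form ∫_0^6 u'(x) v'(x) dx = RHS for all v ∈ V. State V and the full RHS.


V = {v ∈ H^1(0, 6) : v(0) = 0} (test functions vanish at x = 0 where u is specified); weak form: ∫_0^6 u'v' dx = ∫_0^6 (3*sin(2*π*x/3)) v dx − 2·v(6) for all v ∈ V.

Multiply both sides by a test function v and integrate from 0 to 6:
  ∫_0^6 −u''(x) v(x) dx = ∫_0^6 f(x) v(x) dx.
Integrate the LHS by parts once:
  ∫_0^6 −u'' v dx = −[u'(x) v(x)]_0^6 + ∫_0^6 u'(x) v'(x) dx.
Thus ∫_0^6 u'(x) v'(x) dx = ∫_0^6 f(x) v(x) dx + [u'(x) v(x)]_0^6.
Choose V so that boundary terms are either known or forced to vanish.
Mixed BC: u(0) = 0 (Dirichlet) and u'(6) = -2 (Neumann). Define V = {v ∈ H^1(0, 6) : v(0) = 0}. Then [u' v]_0^6 = u'(6)·v(6) − u'(0)·0 = − 2·v(6).
Weak formulation: find u (satisfying any essential BC) such that ∫_0^6 u'(x) v'(x) dx = ∫_0^6 f v dx − 2·v(6) for all v ∈ V (Dirichlet at 0 absorbed into V; Neumann datum at x = 6 contributes the boundary term).
Substituting f(x) = 3*sin(2*π*x/3), the right-hand side is ∫_0^6 (3*sin(2*π*x/3)) v dx − 2·v(6).


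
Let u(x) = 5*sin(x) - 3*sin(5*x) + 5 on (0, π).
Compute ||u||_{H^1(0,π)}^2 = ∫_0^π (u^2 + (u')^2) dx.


||u||_{H^1(0,π)}^2 = 88 + 167*π

u'(x) = 5*cos(x) - 15*cos(5*x).
Expand u² and (u')² and integrate term by term on (0, π), using: for integers n ≥ 1, ∫_0^π sin²(nx) dx = ∫_0^π cos²(nx) dx = π/2; for n ≠ n', ∫_0^π sin(nx)sin(n'x) dx = ∫_0^π cos(nx)cos(n'x) dx = 0; and by product-to-sum, ∫_0^π sin(nx)cos(n'x) dx = ½∫_0^π [sin((n+n')x) + sin((n−n')x)] dx, which is 0 when n+n' is even and 2n/(n²−n'²) when n+n' is odd (it need not vanish on (0, π)). For the constant mode: ∫_0^π 1 dx = π, ∫_0^π cos(nx) dx = 0, ∫_0^π sin(nx) dx = (1−(−1)^n)/n.
  u² squared terms: (5)²·∫1 dx = 25·π = 25*π;  (-3)²·∫sin(5x)² dx = 9·π/2 = 9*π/2;  (5)²·∫sin(x)² dx = 25·π/2 = 25*π/2.
  u² cross terms: 2·(5)·(-3)·∫1·sin(5x) dx = -30·(2/5) = -12;  2·(5)·(5)·∫1·sin(x) dx = 50·(2) = 100;  2·(-3)·(5)·∫sin(5x)·sin(x) dx = -30·(0) = 0.
  So ∫_0^π u² dx = 25*π + 9*π/2 + 25*π/2 − 12 + 100 + 0 = 88 + 42*π.
  (u')² squared terms: (-15)²·∫cos(5x)² dx = 225·π/2 = 225*π/2;  (5)²·∫cos(x)² dx = 25·π/2 = 25*π/2.
  (u')² cross terms: 2·(-15)·(5)·∫cos(5x)·cos(x) dx = -150·(0) = 0.
  So ∫_0^π (u')² dx = 225*π/2 + 25*π/2 + 0 = 125*π.
||u||_{H^1}^2 = (88 + 42*π) + (125*π) = 88 + 167*π.


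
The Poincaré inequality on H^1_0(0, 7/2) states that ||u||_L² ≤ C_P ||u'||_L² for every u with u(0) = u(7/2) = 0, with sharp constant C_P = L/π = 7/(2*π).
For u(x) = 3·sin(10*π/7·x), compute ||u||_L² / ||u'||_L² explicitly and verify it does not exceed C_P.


||u||_L² / ||u'||_L² = 7/(10*π) < C_P = 7/(2*π).

u(x) = 3·sin(10*π/7·x), so u'(x) = 30*π*cos(10*π*x/7)/7.
Writing u(x) = A·sin(kπx/L) with A = 3 and k = 5, use ∫_0^L sin²(kπx/L) dx = L/2 and ∫_0^L cos²(kπx/L) dx = L/2.
u² = 9·sin²(10*π/7·x) and (u')² = 900*π^2/49·cos²(10*π/7·x), and each of sin², cos² integrates to L/2 = 7/4 over (0, 7/2).
∫_0^7/2 u² dx = 63/4, so ||u||_L² = 3*sqrt(7)/2.
∫_0^7/2 (u')² dx = 225*π^2/7, so ||u'||_L² = 15*sqrt(7)*π/7.
Ratio ||u||_L² / ||u'||_L² = 7/(10*π).
Sharp Poincaré constant on H^1_0(0, 7/2) is C_P = L/π = 7/(2*π), achieved by sin(2*π/7·x).
This is the k = 5 harmonic; the ratio L/(kπ) is strictly less than C_P = L/π, consistent with the sharp inequality ||u||_L² ≤ C_P ||u'||_L².


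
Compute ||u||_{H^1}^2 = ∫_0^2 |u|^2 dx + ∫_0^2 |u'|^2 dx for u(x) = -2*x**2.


||u||_{H^1}^2 = 1024/15

The H^1 norm (squared) on an interval (0, L) is
  ||u||_{H^1}^2 = ∫_0^L u(x)^2 dx + ∫_0^L u'(x)^2 dx.
Compute u'(x) = -4*x.
Then u(x)^2 = 4*x**4 and u'(x)^2 = 16*x**2.
Integrate each monomial from 0 to 2 using ∫_0^2 c·x^n dx = c·2^(n+1)/(n+1):
  ∫_0^2 u(x)^2 dx = ∫_0^2 (4*x^4) dx. Term by term:
    ∫_0^2 4*x^4 dx = 128/5.
  ∫_0^2 u'(x)^2 dx = ∫_0^2 (16*x^2) dx. Term by term:
    ∫_0^2 16*x^2 dx = 128/3.
Adding: ||u||_{H^1}^2 = 128/5 + 128/3 = 1024/15.


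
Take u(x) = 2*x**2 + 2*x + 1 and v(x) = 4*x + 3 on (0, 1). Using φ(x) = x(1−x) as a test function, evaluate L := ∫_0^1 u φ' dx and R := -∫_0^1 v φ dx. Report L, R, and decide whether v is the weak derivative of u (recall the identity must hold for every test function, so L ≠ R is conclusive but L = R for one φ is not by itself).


LHS = -2/3, RHS = -5/6. No, v is not the weak derivative of u.

u(x) = 2*x**2 + 2*x + 1, classical derivative u'(x) = 4*x + 2.
φ(x) = x(1−x), so φ'(x) = 1 - 2*x.
Note φ(0) = φ(1) = 0, so the boundary term u·φ vanishes.
LHS = ∫_0^1 u(x) φ'(x) dx = ∫_0^1 (-4*x^3 - 2*x^2 + 1) dx. Term by term:
  ∫_0^1 -4*x^3 dx = -1;  ∫_0^1 -2*x^2 dx = -2/3;  ∫_0^1 1 dx = 1.
Sum: -1 − 2/3 + 1 = -2/3.
So LHS = -2/3.
∫_0^1 v(x) φ(x) dx = ∫_0^1 (-4*x^3 + x^2 + 3*x) dx. Term by term:
  ∫_0^1 -4*x^3 dx = -1;  ∫_0^1 x^2 dx = 1/3;  ∫_0^1 3*x dx = 3/2.
Sum: -1 + 1/3 + 3/2 = 5/6.
So RHS = -∫_0^1 v(x) φ(x) dx = -5/6.
LHS − RHS = 1/6 ≠ 0, so the identity fails.
(For a valid weak derivative the identity must hold for EVERY test function, in particular this one. The failure shows v is NOT the weak derivative of u.)
Correct weak derivative would be u'(x) = 4*x + 2.


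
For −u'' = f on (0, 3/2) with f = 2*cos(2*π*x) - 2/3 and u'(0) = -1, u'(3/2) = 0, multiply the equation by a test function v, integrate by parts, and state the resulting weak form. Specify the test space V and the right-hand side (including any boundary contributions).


V = H^1(0, 3/2) (v unrestricted at boundary; u is determined up to an additive constant); weak form: ∫_0^3/2 u'v' dx = ∫_0^3/2 (2*cos(2*π*x) - 2/3) v dx + v(0) for all v ∈ V.

Multiply both sides by a test function v and integrate from 0 to 3/2:
  ∫_0^3/2 −u''(x) v(x) dx = ∫_0^3/2 f(x) v(x) dx.
Integrate the LHS by parts once:
  ∫_0^3/2 −u'' v dx = −[u'(x) v(x)]_0^3/2 + ∫_0^3/2 u'(x) v'(x) dx.
Thus ∫_0^3/2 u'(x) v'(x) dx = ∫_0^3/2 f(x) v(x) dx + [u'(x) v(x)]_0^3/2.
Choose V so that boundary terms are either known or forced to vanish.
u has inhomogeneous Neumann u'(0) = -1, u'(3/2) = 0. [u' v]_0^3/2 = (0)·v(3/2) − (-1)·v(0) = v(0). Take V = H^1(0, 3/2); boundary term becomes part of RHS.
Weak formulation: find u (satisfying any essential BC) such that ∫_0^3/2 u'(x) v'(x) dx = ∫_0^3/2 f v dx + v(0) for all v ∈ V (Neumann data are natural BCs: they enter the RHS as boundary terms).
Substituting f(x) = 2*cos(2*π*x) - 2/3, the right-hand side is ∫_0^3/2 (2*cos(2*π*x) - 2/3) v dx + v(0).
Compatibility check (pure Neumann): taking v ≡ 1 ∈ V gives 0 = ∫_0^3/2 f dx + (0) − (-1), i.e. ∫_0^3/2 f dx must equal u'(0) − u'(3/2) = -1. Indeed ∫_0^3/2 (2*cos(2*π*x) - 2/3) dx = -1, so the data are compatible. The solution is then unique only up to an additive constant (fix it e.g. by requiring ∫_0^3/2 u dx = 0).


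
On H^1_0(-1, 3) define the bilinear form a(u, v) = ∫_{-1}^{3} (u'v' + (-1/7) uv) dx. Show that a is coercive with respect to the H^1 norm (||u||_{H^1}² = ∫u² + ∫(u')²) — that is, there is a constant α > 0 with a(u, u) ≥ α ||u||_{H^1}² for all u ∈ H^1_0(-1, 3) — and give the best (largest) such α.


α = (-16/7 + π^2)/(π^2 + 16)

Coercivity of a(·,·) on H^1_0(-1, 3) means a(u, u) ≥ α ||u||_{H^1}² for every u ∈ H^1_0.
The interval has length L = 4, and Poincaré/coercivity depend only on L. Here a(u, u) = ∫(u')² + (-1/7)·∫u².
Here c = -1/7 < 0 with |c| < (π/L)² = π^2/16, so coercivity still holds. The condition a(u,u) ≥ α||u||_{H^1}² reads (1−α)∫(u')² ≥ (α−c)∫u². Any admissible α is ≤ 1 (rapidly oscillating u have ∫u²/∫(u')² → 0), and α = 1 would force 0 ≥ (1−c)∫u², impossible since c < 1; so 1−α > 0. By the sharp Poincaré inequality on H^1_0 of an interval of length L, ∫(u')² ≥ (π/L)²∫u² with equality for the first sine mode sin(π(x−x₀)/L) (x₀ the left endpoint), so the inequality holds for all u iff (1−α)(π/L)² ≥ α − c, i.e. α ≤ ((π/L)² + c)/((π/L)² + 1) = (1 + c(L/π)²)/(1 + (L/π)²). (Direct route, valid since c ≤ 0: Poincaré gives c∫u² ≥ c(L/π)²∫(u')², so a(u,u) ≥ (1 + c(L/π)²)∫(u')², while ||u||_{H^1}² ≤ (1 + (L/π)²)∫(u')²; dividing yields the same α.) With (π/L)² = π^2/16 and c = -1/7, the largest admissible constant is α = ((π/L)² + c)/((π/L)² + 1).
Simplifying, α = (-16/7 + π^2)/(π^2 + 16).


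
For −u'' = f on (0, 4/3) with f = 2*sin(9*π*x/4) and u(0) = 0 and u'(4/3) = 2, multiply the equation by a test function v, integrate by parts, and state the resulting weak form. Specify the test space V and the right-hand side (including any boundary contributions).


V = {v ∈ H^1(0, 4/3) : v(0) = 0} (test functions vanish at x = 0 where u is specified); weak form: ∫_0^4/3 u'v' dx = ∫_0^4/3 (2*sin(9*π*x/4)) v dx + 2·v(4/3) for all v ∈ V.

Multiply both sides by a test function v and integrate from 0 to 4/3:
  ∫_0^4/3 −u''(x) v(x) dx = ∫_0^4/3 f(x) v(x) dx.
Integrate the LHS by parts once:
  ∫_0^4/3 −u'' v dx = −[u'(x) v(x)]_0^4/3 + ∫_0^4/3 u'(x) v'(x) dx.
Thus ∫_0^4/3 u'(x) v'(x) dx = ∫_0^4/3 f(x) v(x) dx + [u'(x) v(x)]_0^4/3.
Choose V so that boundary terms are either known or forced to vanish.
Mixed BC: u(0) = 0 (Dirichlet) and u'(4/3) = 2 (Neumann). Define V = {v ∈ H^1(0, 4/3) : v(0) = 0}. Then [u' v]_0^4/3 = u'(4/3)·v(4/3) − u'(0)·0 = 2·v(4/3).
Weak formulation: find u (satisfying any essential BC) such that ∫_0^4/3 u'(x) v'(x) dx = ∫_0^4/3 f v dx + 2·v(4/3) for all v ∈ V (Dirichlet at 0 absorbed into V; Neumann datum at x = 4/3 contributes the boundary term).
Substituting f(x) = 2*sin(9*π*x/4), the right-hand side is ∫_0^4/3 (2*sin(9*π*x/4)) v dx + 2·v(4/3).


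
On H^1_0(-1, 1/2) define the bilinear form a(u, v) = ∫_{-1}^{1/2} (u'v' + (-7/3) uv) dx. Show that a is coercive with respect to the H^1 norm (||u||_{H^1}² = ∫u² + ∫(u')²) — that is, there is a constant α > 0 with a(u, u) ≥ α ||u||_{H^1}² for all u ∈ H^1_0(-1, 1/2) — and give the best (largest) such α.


α = (-21 + 4*π^2)/(9 + 4*π^2)

Coercivity of a(·,·) on H^1_0(-1, 1/2) means a(u, u) ≥ α ||u||_{H^1}² for every u ∈ H^1_0.
The interval has length L = 3/2, and Poincaré/coercivity depend only on L. Here a(u, u) = ∫(u')² + (-7/3)·∫u².
Here c = -7/3 < 0 with |c| < (π/L)² = 4*π^2/9, so coercivity still holds. The condition a(u,u) ≥ α||u||_{H^1}² reads (1−α)∫(u')² ≥ (α−c)∫u². Any admissible α is ≤ 1 (rapidly oscillating u have ∫u²/∫(u')² → 0), and α = 1 would force 0 ≥ (1−c)∫u², impossible since c < 1; so 1−α > 0. By the sharp Poincaré inequality on H^1_0 of an interval of length L, ∫(u')² ≥ (π/L)²∫u² with equality for the first sine mode sin(π(x−x₀)/L) (x₀ the left endpoint), so the inequality holds for all u iff (1−α)(π/L)² ≥ α − c, i.e. α ≤ ((π/L)² + c)/((π/L)² + 1) = (1 + c(L/π)²)/(1 + (L/π)²). (Direct route, valid since c ≤ 0: Poincaré gives c∫u² ≥ c(L/π)²∫(u')², so a(u,u) ≥ (1 + c(L/π)²)∫(u')², while ||u||_{H^1}² ≤ (1 + (L/π)²)∫(u')²; dividing yields the same α.) With (π/L)² = 4*π^2/9 and c = -7/3, the largest admissible constant is α = ((π/L)² + c)/((π/L)² + 1).
Simplifying, α = (-21 + 4*π^2)/(9 + 4*π^2).


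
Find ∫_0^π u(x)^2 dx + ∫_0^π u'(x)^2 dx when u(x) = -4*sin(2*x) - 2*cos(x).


||u||_{H^1(0,π)}^2 = 128/3 + 44*π

u'(x) = 2*sin(x) - 8*cos(2*x).
Expand u² and (u')² and integrate term by term on (0, π), using: for integers n ≥ 1, ∫_0^π sin²(nx) dx = ∫_0^π cos²(nx) dx = π/2; for n ≠ n', ∫_0^π sin(nx)sin(n'x) dx = ∫_0^π cos(nx)cos(n'x) dx = 0; and by product-to-sum, ∫_0^π sin(nx)cos(n'x) dx = ½∫_0^π [sin((n+n')x) + sin((n−n')x)] dx, which is 0 when n+n' is even and 2n/(n²−n'²) when n+n' is odd (it need not vanish on (0, π)).
  u² squared terms: (-4)²·∫sin(2x)² dx = 16·π/2 = 8*π;  (-2)²·∫cos(x)² dx = 4·π/2 = 2*π.
  u² cross terms: 2·(-4)·(-2)·∫sin(2x)·cos(x) dx = 16·(4/3) = 64/3.
  So ∫_0^π u² dx = 8*π + 2*π + 64/3 = 64/3 + 10*π.
  (u')² squared terms: (-8)²·∫cos(2x)² dx = 64·π/2 = 32*π;  (2)²·∫sin(x)² dx = 4·π/2 = 2*π.
  (u')² cross terms: 2·(-8)·(2)·∫cos(2x)·sin(x) dx = -32·(-2/3) = 64/3.
  So ∫_0^π (u')² dx = 32*π + 2*π + 64/3 = 64/3 + 34*π.
||u||_{H^1}^2 = (64/3 + 10*π) + (64/3 + 34*π) = 128/3 + 44*π.


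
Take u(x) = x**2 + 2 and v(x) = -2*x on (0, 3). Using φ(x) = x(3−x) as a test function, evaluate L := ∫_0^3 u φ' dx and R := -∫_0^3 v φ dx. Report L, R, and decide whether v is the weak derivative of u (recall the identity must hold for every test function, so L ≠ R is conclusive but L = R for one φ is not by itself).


LHS = -27/2, RHS = 27/2. No, v is not the weak derivative of u.

u(x) = x**2 + 2, classical derivative u'(x) = 2*x.
φ(x) = x(3−x), so φ'(x) = 3 - 2*x.
Note φ(0) = φ(3) = 0, so the boundary term u·φ vanishes.
LHS = ∫_0^3 u(x) φ'(x) dx = ∫_0^3 (-2*x^3 + 3*x^2 - 4*x + 6) dx. Term by term:
  ∫_0^3 -2*x^3 dx = -81/2;  ∫_0^3 3*x^2 dx = 27;  ∫_0^3 -4*x dx = -18;
  ∫_0^3 6 dx = 18.
Sum: -81/2 + 27 − 18 + 18 = -27/2.
So LHS = -27/2.
∫_0^3 v(x) φ(x) dx = ∫_0^3 (2*x^3 - 6*x^2) dx. Term by term:
  ∫_0^3 2*x^3 dx = 81/2;  ∫_0^3 -6*x^2 dx = -54.
Sum: 81/2 − 54 = -27/2.
So RHS = -∫_0^3 v(x) φ(x) dx = 27/2.
LHS − RHS = -27 ≠ 0, so the identity fails.
(For a valid weak derivative the identity must hold for EVERY test function, in particular this one. The failure shows v is NOT the weak derivative of u.)
Correct weak derivative would be u'(x) = 2*x.


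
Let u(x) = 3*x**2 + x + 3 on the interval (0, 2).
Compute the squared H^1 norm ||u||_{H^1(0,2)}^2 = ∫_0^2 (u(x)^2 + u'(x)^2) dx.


||u||_{H^1}^2 = 4264/15

The H^1 norm (squared) on an interval (0, L) is
  ||u||_{H^1}^2 = ∫_0^L u(x)^2 dx + ∫_0^L u'(x)^2 dx.
Compute u'(x) = 6*x + 1.
Then u(x)^2 = 9*x**4 + 6*x**3 + 19*x**2 + 6*x + 9 and u'(x)^2 = 36*x**2 + 12*x + 1.
Integrate each monomial from 0 to 2 using ∫_0^2 c·x^n dx = c·2^(n+1)/(n+1):
  ∫_0^2 u(x)^2 dx = ∫_0^2 (9*x^4 + 6*x^3 + 19*x^2 + 6*x + 9) dx. Term by term:
    ∫_0^2 9*x^4 dx = 288/5;  ∫_0^2 6*x^3 dx = 24;  ∫_0^2 19*x^2 dx = 152/3;
    ∫_0^2 6*x dx = 12;  ∫_0^2 9 dx = 18.
  Sum: 288/5 + 24 + 152/3 + 12 + 18 = 2434/15.
  ∫_0^2 u'(x)^2 dx = ∫_0^2 (36*x^2 + 12*x + 1) dx. Term by term:
    ∫_0^2 36*x^2 dx = 96;  ∫_0^2 12*x dx = 24;  ∫_0^2 1 dx = 2.
  Sum: 96 + 24 + 2 = 122.
Adding: ||u||_{H^1}^2 = 2434/15 + 122 = 4264/15.


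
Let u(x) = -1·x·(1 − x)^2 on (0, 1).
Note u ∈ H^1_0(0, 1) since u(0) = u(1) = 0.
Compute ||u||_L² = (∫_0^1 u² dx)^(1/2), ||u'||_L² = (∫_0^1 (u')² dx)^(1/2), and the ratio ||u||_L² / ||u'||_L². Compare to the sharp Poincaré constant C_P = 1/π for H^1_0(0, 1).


||u||_L² / ||u'||_L² = sqrt(14)/14 < C_P = 1/π.

u(x) = -1·x·(1 − x)^2, so u'(x) = (1 - 3*x)*(x - 1).
u(x) = -1·x·(1 − x)^2 vanishes at x = 0 and x = 1, so u ∈ H^1_0(0, 1). Differentiate via the product rule and integrate the resulting polynomials term by term.
  ∫_0^1 u² dx = ∫_0^1 (x^6 - 4*x^5 + 6*x^4 - 4*x^3 + x^2) dx. Term by term:
    ∫_0^1 x^6 dx = 1/7;  ∫_0^1 -4*x^5 dx = -2/3;  ∫_0^1 6*x^4 dx = 6/5;
    ∫_0^1 -4*x^3 dx = -1;  ∫_0^1 x^2 dx = 1/3.
  Sum: 1/7 − 2/3 + 6/5 − 1 + 1/3 = 1/105.
  ∫_0^1 (u')² dx = ∫_0^1 (9*x^4 - 24*x^3 + 22*x^2 - 8*x + 1) dx. Term by term:
    ∫_0^1 9*x^4 dx = 9/5;  ∫_0^1 -24*x^3 dx = -6;  ∫_0^1 22*x^2 dx = 22/3;
    ∫_0^1 -8*x dx = -4;  ∫_0^1 1 dx = 1.
  Sum: 9/5 − 6 + 22/3 − 4 + 1 = 2/15.
∫_0^1 u² dx = 1/105, so ||u||_L² = sqrt(105)/105.
∫_0^1 (u')² dx = 2/15, so ||u'||_L² = sqrt(30)/15.
Ratio ||u||_L² / ||u'||_L² = sqrt(14)/14.
Sharp Poincaré constant on H^1_0(0, 1) is C_P = L/π = 1/π, achieved by sin(π·x).
A polynomial bump cannot attain the sharp Poincaré constant (only the first sine eigenfunction does), so the ratio is strictly less than C_P, consistent with ||u||_L² ≤ C_P ||u'||_L².


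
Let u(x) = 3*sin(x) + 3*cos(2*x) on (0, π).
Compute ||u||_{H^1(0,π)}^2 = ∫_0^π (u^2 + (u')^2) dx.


||u||_{H^1(0,π)}^2 = -60 + 63*π/2

u'(x) = -6*sin(2*x) + 3*cos(x).
Expand u² and (u')² and integrate term by term on (0, π), using: for integers n ≥ 1, ∫_0^π sin²(nx) dx = ∫_0^π cos²(nx) dx = π/2; for n ≠ n', ∫_0^π sin(nx)sin(n'x) dx = ∫_0^π cos(nx)cos(n'x) dx = 0; and by product-to-sum, ∫_0^π sin(nx)cos(n'x) dx = ½∫_0^π [sin((n+n')x) + sin((n−n')x)] dx, which is 0 when n+n' is even and 2n/(n²−n'²) when n+n' is odd (it need not vanish on (0, π)).
  u² squared terms: (3)²·∫cos(2x)² dx = 9·π/2 = 9*π/2;  (3)²·∫sin(x)² dx = 9·π/2 = 9*π/2.
  u² cross terms: 2·(3)·(3)·∫cos(2x)·sin(x) dx = 18·(-2/3) = -12.
  So ∫_0^π u² dx = 9*π/2 + 9*π/2 − 12 = -12 + 9*π.
  (u')² squared terms: (-6)²·∫sin(2x)² dx = 36·π/2 = 18*π;  (3)²·∫cos(x)² dx = 9·π/2 = 9*π/2.
  (u')² cross terms: 2·(-6)·(3)·∫sin(2x)·cos(x) dx = -36·(4/3) = -48.
  So ∫_0^π (u')² dx = 18*π + 9*π/2 − 48 = -48 + 45*π/2.
||u||_{H^1}^2 = (-12 + 9*π) + (-48 + 45*π/2) = -60 + 63*π/2.


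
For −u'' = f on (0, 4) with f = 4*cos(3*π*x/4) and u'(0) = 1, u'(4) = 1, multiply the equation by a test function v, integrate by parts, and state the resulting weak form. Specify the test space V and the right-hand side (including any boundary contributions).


V = H^1(0, 4) (v unrestricted at boundary; u is determined up to an additive constant); weak form: ∫_0^4 u'v' dx = ∫_0^4 (4*cos(3*π*x/4)) v dx + v(4) − v(0) for all v ∈ V.

Multiply both sides by a test function v and integrate from 0 to 4:
  ∫_0^4 −u''(x) v(x) dx = ∫_0^4 f(x) v(x) dx.
Integrate the LHS by parts once:
  ∫_0^4 −u'' v dx = −[u'(x) v(x)]_0^4 + ∫_0^4 u'(x) v'(x) dx.
Thus ∫_0^4 u'(x) v'(x) dx = ∫_0^4 f(x) v(x) dx + [u'(x) v(x)]_0^4.
Choose V so that boundary terms are either known or forced to vanish.
u has inhomogeneous Neumann u'(0) = 1, u'(4) = 1. [u' v]_0^4 = (1)·v(4) − (1)·v(0) = v(4) − v(0). Take V = H^1(0, 4); boundary term becomes part of RHS.
Weak formulation: find u (satisfying any essential BC) such that ∫_0^4 u'(x) v'(x) dx = ∫_0^4 f v dx + v(4) − v(0) for all v ∈ V (Neumann data are natural BCs: they enter the RHS as boundary terms).
Substituting f(x) = 4*cos(3*π*x/4), the right-hand side is ∫_0^4 (4*cos(3*π*x/4)) v dx + v(4) − v(0).
Compatibility check (pure Neumann): taking v ≡ 1 ∈ V gives 0 = ∫_0^4 f dx + (1) − (1), i.e. ∫_0^4 f dx must equal u'(0) − u'(4) = 0. Indeed ∫_0^4 (4*cos(3*π*x/4)) dx = 0, so the data are compatible. The solution is then unique only up to an additive constant (fix it e.g. by requiring ∫_0^4 u dx = 0).


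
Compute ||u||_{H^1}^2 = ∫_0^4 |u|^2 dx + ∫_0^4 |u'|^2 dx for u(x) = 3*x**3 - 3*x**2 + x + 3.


||u||_{H^1}^2 = 2422904/105

The H^1 norm (squared) on an interval (0, L) is
  ||u||_{H^1}^2 = ∫_0^L u(x)^2 dx + ∫_0^L u'(x)^2 dx.
Compute u'(x) = 9*x**2 - 6*x + 1.
Then u(x)^2 = 9*x**6 - 18*x**5 + 15*x**4 + 12*x**3 - 17*x**2 + 6*x + 9 and u'(x)^2 = 81*x**4 - 108*x**3 + 54*x**2 - 12*x + 1.
Integrate each monomial from 0 to 4 using ∫_0^4 c·x^n dx = c·4^(n+1)/(n+1):
  ∫_0^4 u(x)^2 dx = ∫_0^4 (9*x^6 - 18*x^5 + 15*x^4 + 12*x^3 - 17*x^2 + 6*x + 9) dx. Term by term:
    ∫_0^4 9*x^6 dx = 147456/7;  ∫_0^4 -18*x^5 dx = -12288;  ∫_0^4 15*x^4 dx = 3072;
    ∫_0^4 12*x^3 dx = 768;  ∫_0^4 -17*x^2 dx = -1088/3;  ∫_0^4 6*x dx = 48;
    ∫_0^4 9 dx = 36.
  Sum: 147456/7 − 12288 + 3072 + 768 − 1088/3 + 48 + 36 = 259108/21.
  ∫_0^4 u'(x)^2 dx = ∫_0^4 (81*x^4 - 108*x^3 + 54*x^2 - 12*x + 1) dx. Term by term:
    ∫_0^4 81*x^4 dx = 82944/5;  ∫_0^4 -108*x^3 dx = -6912;  ∫_0^4 54*x^2 dx = 1152;
    ∫_0^4 -12*x dx = -96;  ∫_0^4 1 dx = 4.
  Sum: 82944/5 − 6912 + 1152 − 96 + 4 = 53684/5.
Adding: ||u||_{H^1}^2 = 259108/21 + 53684/5 = 2422904/105.


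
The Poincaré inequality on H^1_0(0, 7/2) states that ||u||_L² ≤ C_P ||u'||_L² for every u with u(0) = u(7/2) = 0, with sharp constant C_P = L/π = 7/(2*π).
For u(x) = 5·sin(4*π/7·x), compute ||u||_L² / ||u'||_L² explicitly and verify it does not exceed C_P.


||u||_L² / ||u'||_L² = 7/(4*π) < C_P = 7/(2*π).

u(x) = 5·sin(4*π/7·x), so u'(x) = 20*π*cos(4*π*x/7)/7.
Writing u(x) = A·sin(kπx/L) with A = 5 and k = 2, use ∫_0^L sin²(kπx/L) dx = L/2 and ∫_0^L cos²(kπx/L) dx = L/2.
u² = 25·sin²(4*π/7·x) and (u')² = 400*π^2/49·cos²(4*π/7·x), and each of sin², cos² integrates to L/2 = 7/4 over (0, 7/2).
∫_0^7/2 u² dx = 175/4, so ||u||_L² = 5*sqrt(7)/2.
∫_0^7/2 (u')² dx = 100*π^2/7, so ||u'||_L² = 10*sqrt(7)*π/7.
Ratio ||u||_L² / ||u'||_L² = 7/(4*π).
Sharp Poincaré constant on H^1_0(0, 7/2) is C_P = L/π = 7/(2*π), achieved by sin(2*π/7·x).
This is the k = 2 harmonic; the ratio L/(kπ) is strictly less than C_P = L/π, consistent with the sharp inequality ||u||_L² ≤ C_P ||u'||_L².


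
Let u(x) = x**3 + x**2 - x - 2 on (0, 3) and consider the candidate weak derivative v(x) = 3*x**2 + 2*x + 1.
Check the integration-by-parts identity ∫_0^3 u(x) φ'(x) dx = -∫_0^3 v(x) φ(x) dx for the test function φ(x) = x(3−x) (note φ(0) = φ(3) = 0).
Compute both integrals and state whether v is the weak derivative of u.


LHS = -909/20, RHS = -1089/20. No, v is not the weak derivative of u.

u(x) = x**3 + x**2 - x - 2, classical derivative u'(x) = 3*x**2 + 2*x - 1.
φ(x) = x(3−x), so φ'(x) = 3 - 2*x.
Note φ(0) = φ(3) = 0, so the boundary term u·φ vanishes.
LHS = ∫_0^3 u(x) φ'(x) dx = ∫_0^3 (-2*x^4 + x^3 + 5*x^2 + x - 6) dx. Term by term:
  ∫_0^3 -2*x^4 dx = -486/5;  ∫_0^3 x^3 dx = 81/4;  ∫_0^3 5*x^2 dx = 45;
  ∫_0^3 x dx = 9/2;  ∫_0^3 -6 dx = -18.
Sum: -486/5 + 81/4 + 45 + 9/2 − 18 = -909/20.
So LHS = -909/20.
∫_0^3 v(x) φ(x) dx = ∫_0^3 (-3*x^4 + 7*x^3 + 5*x^2 + 3*x) dx. Term by term:
  ∫_0^3 -3*x^4 dx = -729/5;  ∫_0^3 7*x^3 dx = 567/4;  ∫_0^3 5*x^2 dx = 45;
  ∫_0^3 3*x dx = 27/2.
Sum: -729/5 + 567/4 + 45 + 27/2 = 1089/20.
So RHS = -∫_0^3 v(x) φ(x) dx = -1089/20.
LHS − RHS = 9 ≠ 0, so the identity fails.
(For a valid weak derivative the identity must hold for EVERY test function, in particular this one. The failure shows v is NOT the weak derivative of u.)
Correct weak derivative would be u'(x) = 3*x**2 + 2*x - 1.


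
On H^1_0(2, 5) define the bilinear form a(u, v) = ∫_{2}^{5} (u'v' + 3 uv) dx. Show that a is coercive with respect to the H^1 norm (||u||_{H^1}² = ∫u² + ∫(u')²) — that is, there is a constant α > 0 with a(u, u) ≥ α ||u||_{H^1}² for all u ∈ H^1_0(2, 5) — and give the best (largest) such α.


α = 1

Coercivity of a(·,·) on H^1_0(2, 5) means a(u, u) ≥ α ||u||_{H^1}² for every u ∈ H^1_0.
The interval has length L = 3, and Poincaré/coercivity depend only on L. Here a(u, u) = ∫(u')² + (3)·∫u².
Here c = 3 ≥ 1, so a(u,u) = ∫(u')² + c∫u² ≥ ∫(u')² + ∫u² = ||u||_{H^1}², i.e. α = 1 works. No larger α is possible: a(u,u) ≥ α||u||_{H^1}² means (1−α)∫(u')² ≥ (α−c)∫u², and for the modes u_n = sin(nπ(x−x₀)/L) (x₀ the left endpoint) one has ∫u_n²/∫(u_n')² = (L/(nπ))² → 0, so a(u_n,u_n)/||u_n||_{H^1}² → 1. Hence the optimal constant is α = 1.
Therefore α = 1.


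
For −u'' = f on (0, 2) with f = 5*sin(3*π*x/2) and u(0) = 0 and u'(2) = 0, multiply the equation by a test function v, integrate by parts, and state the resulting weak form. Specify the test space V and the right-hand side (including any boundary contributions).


V = {v ∈ H^1(0, 2) : v(0) = 0} (test functions vanish at x = 0 where u is specified); weak form: ∫_0^2 u'v' dx = ∫_0^2 (5*sin(3*π*x/2)) v dx for all v ∈ V.

Multiply both sides by a test function v and integrate from 0 to 2:
  ∫_0^2 −u''(x) v(x) dx = ∫_0^2 f(x) v(x) dx.
Integrate the LHS by parts once:
  ∫_0^2 −u'' v dx = −[u'(x) v(x)]_0^2 + ∫_0^2 u'(x) v'(x) dx.
Thus ∫_0^2 u'(x) v'(x) dx = ∫_0^2 f(x) v(x) dx + [u'(x) v(x)]_0^2.
Choose V so that boundary terms are either known or forced to vanish.
Mixed BC: u(0) = 0 (Dirichlet) and u'(2) = 0 (Neumann). Define V = {v ∈ H^1(0, 2) : v(0) = 0}. Then [u' v]_0^2 = u'(2)·v(2) − u'(0)·0 = 0.
Weak formulation: find u (satisfying any essential BC) such that ∫_0^2 u'(x) v'(x) dx = ∫_0^2 f v dx for all v ∈ V (Dirichlet at 0 absorbed into V; the Neumann datum at x = 2 is zero, so no boundary term remains).
Substituting f(x) = 5*sin(3*π*x/2), the right-hand side is ∫_0^2 (5*sin(3*π*x/2)) v dx.


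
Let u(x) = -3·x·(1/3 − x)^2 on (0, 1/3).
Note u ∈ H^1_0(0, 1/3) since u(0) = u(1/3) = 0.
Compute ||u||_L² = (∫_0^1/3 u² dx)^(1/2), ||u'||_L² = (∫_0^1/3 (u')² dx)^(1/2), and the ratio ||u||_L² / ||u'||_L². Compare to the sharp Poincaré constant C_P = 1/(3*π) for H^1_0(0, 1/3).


||u||_L² / ||u'||_L² = sqrt(14)/42 < C_P = 1/(3*π).

u(x) = -3·x·(1/3 − x)^2, so u'(x) = (1 - 9*x)*(x - 1/3).
u(x) = -3·x·(1/3 − x)^2 vanishes at x = 0 and x = 1/3, so u ∈ H^1_0(0, 1/3). Differentiate via the product rule and integrate the resulting polynomials term by term.
  ∫_0^1/3 u² dx = ∫_0^1/3 (9*x^6 - 12*x^5 + 6*x^4 - 4*x^3/3 + x^2/9) dx. Term by term:
    ∫_0^1/3 9*x^6 dx = 1/1701;  ∫_0^1/3 -12*x^5 dx = -2/729;  ∫_0^1/3 6*x^4 dx = 2/405;
    ∫_0^1/3 -4*x^3/3 dx = -1/243;  ∫_0^1/3 x^2/9 dx = 1/729.
  Sum: 1/1701 − 2/729 + 2/405 − 1/243 + 1/729 = 1/25515.
  ∫_0^1/3 (u')² dx = ∫_0^1/3 (81*x^4 - 72*x^3 + 22*x^2 - 8*x/3 + 1/9) dx. Term by term:
    ∫_0^1/3 81*x^4 dx = 1/15;  ∫_0^1/3 -72*x^3 dx = -2/9;  ∫_0^1/3 22*x^2 dx = 22/81;
    ∫_0^1/3 -8*x/3 dx = -4/27;  ∫_0^1/3 1/9 dx = 1/27.
  Sum: 1/15 − 2/9 + 22/81 − 4/27 + 1/27 = 2/405.
∫_0^1/3 u² dx = 1/25515, so ||u||_L² = sqrt(35)/945.
∫_0^1/3 (u')² dx = 2/405, so ||u'||_L² = sqrt(10)/45.
Ratio ||u||_L² / ||u'||_L² = sqrt(14)/42.
Sharp Poincaré constant on H^1_0(0, 1/3) is C_P = L/π = 1/(3*π), achieved by sin(3*π·x).
A polynomial bump cannot attain the sharp Poincaré constant (only the first sine eigenfunction does), so the ratio is strictly less than C_P, consistent with ||u||_L² ≤ C_P ||u'||_L².


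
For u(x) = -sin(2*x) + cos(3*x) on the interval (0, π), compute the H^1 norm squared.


||u||_{H^1(0,π)}^2 = 16 + 15*π/2

u'(x) = -3*sin(3*x) - 2*cos(2*x).
Expand u² and (u')² and integrate term by term on (0, π), using: for integers n ≥ 1, ∫_0^π sin²(nx) dx = ∫_0^π cos²(nx) dx = π/2; for n ≠ n', ∫_0^π sin(nx)sin(n'x) dx = ∫_0^π cos(nx)cos(n'x) dx = 0; and by product-to-sum, ∫_0^π sin(nx)cos(n'x) dx = ½∫_0^π [sin((n+n')x) + sin((n−n')x)] dx, which is 0 when n+n' is even and 2n/(n²−n'²) when n+n' is odd (it need not vanish on (0, π)).
  u² squared terms: (-1)²·∫sin(2x)² dx = 1·π/2 = π/2;  (1)²·∫cos(3x)² dx = 1·π/2 = π/2.
  u² cross terms: 2·(-1)·(1)·∫sin(2x)·cos(3x) dx = -2·(-4/5) = 8/5.
  So ∫_0^π u² dx = π/2 + π/2 + 8/5 = 8/5 + π.
  (u')² squared terms: (-3)²·∫sin(3x)² dx = 9·π/2 = 9*π/2;  (-2)²·∫cos(2x)² dx = 4·π/2 = 2*π.
  (u')² cross terms: 2·(-3)·(-2)·∫sin(3x)·cos(2x) dx = 12·(6/5) = 72/5.
  So ∫_0^π (u')² dx = 9*π/2 + 2*π + 72/5 = 72/5 + 13*π/2.
||u||_{H^1}^2 = (8/5 + π) + (72/5 + 13*π/2) = 16 + 15*π/2.


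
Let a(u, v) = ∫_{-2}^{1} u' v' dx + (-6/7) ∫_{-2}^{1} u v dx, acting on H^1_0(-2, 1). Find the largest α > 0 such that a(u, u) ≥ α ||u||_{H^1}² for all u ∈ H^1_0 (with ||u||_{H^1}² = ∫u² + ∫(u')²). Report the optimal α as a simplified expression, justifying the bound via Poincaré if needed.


α = (-54/7 + π^2)/(9 + π^2)

Coercivity of a(·,·) on H^1_0(-2, 1) means a(u, u) ≥ α ||u||_{H^1}² for every u ∈ H^1_0.
The interval has length L = 3, and Poincaré/coercivity depend only on L. Here a(u, u) = ∫(u')² + (-6/7)·∫u².
Here c = -6/7 < 0 with |c| < (π/L)² = π^2/9, so coercivity still holds. The condition a(u,u) ≥ α||u||_{H^1}² reads (1−α)∫(u')² ≥ (α−c)∫u². Any admissible α is ≤ 1 (rapidly oscillating u have ∫u²/∫(u')² → 0), and α = 1 would force 0 ≥ (1−c)∫u², impossible since c < 1; so 1−α > 0. By the sharp Poincaré inequality on H^1_0 of an interval of length L, ∫(u')² ≥ (π/L)²∫u² with equality for the first sine mode sin(π(x−x₀)/L) (x₀ the left endpoint), so the inequality holds for all u iff (1−α)(π/L)² ≥ α − c, i.e. α ≤ ((π/L)² + c)/((π/L)² + 1) = (1 + c(L/π)²)/(1 + (L/π)²). (Direct route, valid since c ≤ 0: Poincaré gives c∫u² ≥ c(L/π)²∫(u')², so a(u,u) ≥ (1 + c(L/π)²)∫(u')², while ||u||_{H^1}² ≤ (1 + (L/π)²)∫(u')²; dividing yields the same α.) With (π/L)² = π^2/9 and c = -6/7, the largest admissible constant is α = ((π/L)² + c)/((π/L)² + 1).
Simplifying, α = (-54/7 + π^2)/(9 + π^2).


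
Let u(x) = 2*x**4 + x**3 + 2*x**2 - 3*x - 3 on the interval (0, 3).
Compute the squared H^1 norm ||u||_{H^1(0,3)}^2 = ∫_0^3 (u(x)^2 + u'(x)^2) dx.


||u||_{H^1}^2 = 1459314/35

The H^1 norm (squared) on an interval (0, L) is
  ||u||_{H^1}^2 = ∫_0^L u(x)^2 dx + ∫_0^L u'(x)^2 dx.
Compute u'(x) = 8*x**3 + 3*x**2 + 4*x - 3.
Then u(x)^2 = 4*x**8 + 4*x**7 + 9*x**6 - 8*x**5 - 14*x**4 - 18*x**3 - 3*x**2 + 18*x + 9 and u'(x)^2 = 64*x**6 + 48*x**5 + 73*x**4 - 24*x**3 - 2*x**2 - 24*x + 9.
Integrate each monomial from 0 to 3 using ∫_0^3 c·x^n dx = c·3^(n+1)/(n+1):
  ∫_0^3 u(x)^2 dx = ∫_0^3 (4*x^8 + 4*x^7 + 9*x^6 - 8*x^5 - 14*x^4 - 18*x^3 - 3*x^2 + 18*x + 9) dx. Term by term:
    ∫_0^3 4*x^8 dx = 8748;  ∫_0^3 4*x^7 dx = 6561/2;  ∫_0^3 9*x^6 dx = 19683/7;
    ∫_0^3 -8*x^5 dx = -972;  ∫_0^3 -14*x^4 dx = -3402/5;  ∫_0^3 -18*x^3 dx = -729/2;
    ∫_0^3 -3*x^2 dx = -27;  ∫_0^3 18*x dx = 81;  ∫_0^3 9 dx = 27.
  Sum: 8748 + 6561/2 + 19683/7 − 972 − 3402/5 − 729/2 − 27 + 81 + 27 = 451656/35.
  ∫_0^3 u'(x)^2 dx = ∫_0^3 (64*x^6 + 48*x^5 + 73*x^4 - 24*x^3 - 2*x^2 - 24*x + 9) dx. Term by term:
    ∫_0^3 64*x^6 dx = 139968/7;  ∫_0^3 48*x^5 dx = 5832;  ∫_0^3 73*x^4 dx = 17739/5;
    ∫_0^3 -24*x^3 dx = -486;  ∫_0^3 -2*x^2 dx = -18;  ∫_0^3 -24*x dx = -108;
    ∫_0^3 9 dx = 27.
  Sum: 139968/7 + 5832 + 17739/5 − 486 − 18 − 108 + 27 = 1007658/35.
Adding: ||u||_{H^1}^2 = 451656/35 + 1007658/35 = 1459314/35.


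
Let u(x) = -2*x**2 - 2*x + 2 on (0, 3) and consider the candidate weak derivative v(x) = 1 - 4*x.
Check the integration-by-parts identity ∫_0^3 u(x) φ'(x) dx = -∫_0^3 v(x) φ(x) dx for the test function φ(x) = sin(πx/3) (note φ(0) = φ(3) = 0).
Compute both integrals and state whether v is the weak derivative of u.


LHS = 48/π, RHS = 30/π. No, v is not the weak derivative of u.

u(x) = -2*x**2 - 2*x + 2, classical derivative u'(x) = -4*x - 2.
φ(x) = sin(πx/3), so φ'(x) = π*cos(π*x/3)/3.
Note φ(0) = φ(3) = 0, so the boundary term u·φ vanishes.
LHS = ∫_0^3 u(x) φ'(x) dx = ∫_0^3 (-2*π*x^2*cos(π*x/3)/3 - 2*π*x*cos(π*x/3)/3 + 2*π*cos(π*x/3)/3) dx. Term by term:
  ∫_0^3 2*π*cos(π*x/3)/3 dx = 0;  ∫_0^3 -2*π*x*cos(π*x/3)/3 dx = 12/π;  ∫_0^3 -2*π*x^2*cos(π*x/3)/3 dx = 36/π.
Sum: 0 + 12/π + 36/π = 48/π.
So LHS = 48/π.
∫_0^3 v(x) φ(x) dx = ∫_0^3 (-4*x*sin(π*x/3) + sin(π*x/3)) dx. Term by term:
  ∫_0^3 -4*x*sin(π*x/3) dx = -36/π;  ∫_0^3 sin(π*x/3) dx = 6/π.
Sum: -36/π + 6/π = -30/π.
So RHS = -∫_0^3 v(x) φ(x) dx = 30/π.
LHS − RHS = 18/π ≠ 0, so the identity fails.
(For a valid weak derivative the identity must hold for EVERY test function, in particular this one. The failure shows v is NOT the weak derivative of u.)
Correct weak derivative would be u'(x) = -4*x - 2.


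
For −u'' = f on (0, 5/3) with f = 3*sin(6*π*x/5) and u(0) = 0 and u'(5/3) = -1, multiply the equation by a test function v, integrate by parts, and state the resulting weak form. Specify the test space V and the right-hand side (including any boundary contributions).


V = {v ∈ H^1(0, 5/3) : v(0) = 0} (test functions vanish at x = 0 where u is specified); weak form: ∫_0^5/3 u'v' dx = ∫_0^5/3 (3*sin(6*π*x/5)) v dx − v(5/3) for all v ∈ V.

Multiply both sides by a test function v and integrate from 0 to 5/3:
  ∫_0^5/3 −u''(x) v(x) dx = ∫_0^5/3 f(x) v(x) dx.
Integrate the LHS by parts once:
  ∫_0^5/3 −u'' v dx = −[u'(x) v(x)]_0^5/3 + ∫_0^5/3 u'(x) v'(x) dx.
Thus ∫_0^5/3 u'(x) v'(x) dx = ∫_0^5/3 f(x) v(x) dx + [u'(x) v(x)]_0^5/3.
Choose V so that boundary terms are either known or forced to vanish.
Mixed BC: u(0) = 0 (Dirichlet) and u'(5/3) = -1 (Neumann). Define V = {v ∈ H^1(0, 5/3) : v(0) = 0}. Then [u' v]_0^5/3 = u'(5/3)·v(5/3) − u'(0)·0 = − v(5/3).
Weak formulation: find u (satisfying any essential BC) such that ∫_0^5/3 u'(x) v'(x) dx = ∫_0^5/3 f v dx − v(5/3) for all v ∈ V (Dirichlet at 0 absorbed into V; Neumann datum at x = 5/3 contributes the boundary term).
Substituting f(x) = 3*sin(6*π*x/5), the right-hand side is ∫_0^5/3 (3*sin(6*π*x/5)) v dx − v(5/3).


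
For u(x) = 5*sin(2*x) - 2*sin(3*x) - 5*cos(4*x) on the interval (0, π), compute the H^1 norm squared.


||u||_{H^1(0,π)}^2 = -2040/7 + 295*π

u'(x) = 20*sin(4*x) + 10*cos(2*x) - 6*cos(3*x).
Expand u² and (u')² and integrate term by term on (0, π), using: for integers n ≥ 1, ∫_0^π sin²(nx) dx = ∫_0^π cos²(nx) dx = π/2; for n ≠ n', ∫_0^π sin(nx)sin(n'x) dx = ∫_0^π cos(nx)cos(n'x) dx = 0; and by product-to-sum, ∫_0^π sin(nx)cos(n'x) dx = ½∫_0^π [sin((n+n')x) + sin((n−n')x)] dx, which is 0 when n+n' is even and 2n/(n²−n'²) when n+n' is odd (it need not vanish on (0, π)).
  u² squared terms: (-5)²·∫cos(4x)² dx = 25·π/2 = 25*π/2;  (-2)²·∫sin(3x)² dx = 4·π/2 = 2*π;  (5)²·∫sin(2x)² dx = 25·π/2 = 25*π/2.
  u² cross terms: 2·(-5)·(-2)·∫cos(4x)·sin(3x) dx = 20·(-6/7) = -120/7;  2·(-5)·(5)·∫cos(4x)·sin(2x) dx = -50·(0) = 0;  2·(-2)·(5)·∫sin(3x)·sin(2x) dx = -20·(0) = 0.
  So ∫_0^π u² dx = 25*π/2 + 2*π + 25*π/2 − 120/7 + 0 + 0 = -120/7 + 27*π.
  (u')² squared terms: (-6)²·∫cos(3x)² dx = 36·π/2 = 18*π;  (10)²·∫cos(2x)² dx = 100·π/2 = 50*π;  (20)²·∫sin(4x)² dx = 400·π/2 = 200*π.
  (u')² cross terms: 2·(-6)·(10)·∫cos(3x)·cos(2x) dx = -120·(0) = 0;  2·(-6)·(20)·∫cos(3x)·sin(4x) dx = -240·(8/7) = -1920/7;  2·(10)·(20)·∫cos(2x)·sin(4x) dx = 400·(0) = 0.
  So ∫_0^π (u')² dx = 18*π + 50*π + 200*π + 0 − 1920/7 + 0 = -1920/7 + 268*π.
||u||_{H^1}^2 = (-120/7 + 27*π) + (-1920/7 + 268*π) = -2040/7 + 295*π.


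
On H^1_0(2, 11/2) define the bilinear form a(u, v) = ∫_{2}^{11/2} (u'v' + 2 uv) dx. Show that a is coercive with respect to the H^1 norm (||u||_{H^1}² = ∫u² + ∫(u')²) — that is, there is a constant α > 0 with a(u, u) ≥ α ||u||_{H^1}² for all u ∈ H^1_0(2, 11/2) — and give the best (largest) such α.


α = 1

Coercivity of a(·,·) on H^1_0(2, 11/2) means a(u, u) ≥ α ||u||_{H^1}² for every u ∈ H^1_0.
The interval has length L = 7/2, and Poincaré/coercivity depend only on L. Here a(u, u) = ∫(u')² + (2)·∫u².
Here c = 2 ≥ 1, so a(u,u) = ∫(u')² + c∫u² ≥ ∫(u')² + ∫u² = ||u||_{H^1}², i.e. α = 1 works. No larger α is possible: a(u,u) ≥ α||u||_{H^1}² means (1−α)∫(u')² ≥ (α−c)∫u², and for the modes u_n = sin(nπ(x−x₀)/L) (x₀ the left endpoint) one has ∫u_n²/∫(u_n')² = (L/(nπ))² → 0, so a(u_n,u_n)/||u_n||_{H^1}² → 1. Hence the optimal constant is α = 1.
Therefore α = 1.


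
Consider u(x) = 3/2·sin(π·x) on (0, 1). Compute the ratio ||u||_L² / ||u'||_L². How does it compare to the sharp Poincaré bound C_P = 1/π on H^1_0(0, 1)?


||u||_L² / ||u'||_L² = 1/π = C_P.

u(x) = 3/2·sin(π·x), so u'(x) = 3*π*cos(π*x)/2.
Writing u(x) = A·sin(kπx/L) with A = 3/2 and k = 1, use ∫_0^L sin²(kπx/L) dx = L/2 and ∫_0^L cos²(kπx/L) dx = L/2.
u² = 9/4·sin²(π·x) and (u')² = 9*π^2/4·cos²(π·x), and each of sin², cos² integrates to L/2 = 1/2 over (0, 1).
∫_0^1 u² dx = 9/8, so ||u||_L² = 3*sqrt(2)/4.
∫_0^1 (u')² dx = 9*π^2/8, so ||u'||_L² = 3*sqrt(2)*π/4.
Ratio ||u||_L² / ||u'||_L² = 1/π.
Sharp Poincaré constant on H^1_0(0, 1) is C_P = L/π = 1/π, achieved by sin(π·x).
This is the k = 1 eigenfunction (up to amplitude), so the ratio equals the sharp Poincaré constant exactly.


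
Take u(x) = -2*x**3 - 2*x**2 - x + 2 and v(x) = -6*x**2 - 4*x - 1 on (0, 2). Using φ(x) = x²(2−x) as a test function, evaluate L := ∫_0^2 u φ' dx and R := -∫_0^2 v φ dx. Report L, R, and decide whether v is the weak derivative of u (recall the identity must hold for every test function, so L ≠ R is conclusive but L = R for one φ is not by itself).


LHS = 308/15, RHS = 308/15. Yes, v = u' weakly.

u(x) = -2*x**3 - 2*x**2 - x + 2, classical derivative u'(x) = -6*x**2 - 4*x - 1.
φ(x) = x²(2−x), so φ'(x) = x*(4 - 3*x).
Note φ(0) = φ(2) = 0, so the boundary term u·φ vanishes.
LHS = ∫_0^2 u(x) φ'(x) dx = ∫_0^2 (6*x^5 - 2*x^4 - 5*x^3 - 10*x^2 + 8*x) dx. Term by term:
  ∫_0^2 6*x^5 dx = 64;  ∫_0^2 -2*x^4 dx = -64/5;  ∫_0^2 -5*x^3 dx = -20;
  ∫_0^2 -10*x^2 dx = -80/3;  ∫_0^2 8*x dx = 16.
Sum: 64 − 64/5 − 20 − 80/3 + 16 = 308/15.
So LHS = 308/15.
∫_0^2 v(x) φ(x) dx = ∫_0^2 (6*x^5 - 8*x^4 - 7*x^3 - 2*x^2) dx. Term by term:
  ∫_0^2 6*x^5 dx = 64;  ∫_0^2 -8*x^4 dx = -256/5;  ∫_0^2 -7*x^3 dx = -28;
  ∫_0^2 -2*x^2 dx = -16/3.
Sum: 64 − 256/5 − 28 − 16/3 = -308/15.
So RHS = -∫_0^2 v(x) φ(x) dx = 308/15.
LHS = RHS, so the identity holds for this test φ.
Moreover u is smooth here and v(x) = u'(x) = -6*x**2 - 4*x - 1 pointwise, so the identity holds for every test function. Hence v is the weak derivative of u.
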